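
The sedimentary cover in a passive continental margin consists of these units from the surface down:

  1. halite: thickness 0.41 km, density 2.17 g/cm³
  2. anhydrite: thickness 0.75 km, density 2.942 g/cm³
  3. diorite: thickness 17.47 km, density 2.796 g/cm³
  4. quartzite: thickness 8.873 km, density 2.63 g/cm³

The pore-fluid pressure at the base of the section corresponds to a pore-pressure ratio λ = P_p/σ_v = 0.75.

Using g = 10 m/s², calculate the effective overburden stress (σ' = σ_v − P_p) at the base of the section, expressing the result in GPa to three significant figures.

0.188 GPa

Overburden (lithostatic) stress σ_v:
halite: 2170 kg/m³ × 10 m/s² × 410 m = 8.897×10^6 Pa = 8.897 MPa
anhydrite: 2942 kg/m³ × 10 m/s² × 750 m = 2.207×10^7 Pa = 22.07 MPa
diorite: 2796 kg/m³ × 10 m/s² × 17470 m = 4.885×10^8 Pa = 488.5 MPa
quartzite: 2630 kg/m³ × 10 m/s² × 8873 m = 2.334×10^8 Pa = 233.4 MPa
Total = 8.897 + 22.07 + 488.5 + 233.4 = 752.78 MPa
Pore pressure P_p = λ·σ_v = 0.75 × 752.8 MPa = 564.6 MPa
Effective stress σ' = σ_v − P_p = 752.8 − 564.6 = 188.20 MPa = 0.18820 GPa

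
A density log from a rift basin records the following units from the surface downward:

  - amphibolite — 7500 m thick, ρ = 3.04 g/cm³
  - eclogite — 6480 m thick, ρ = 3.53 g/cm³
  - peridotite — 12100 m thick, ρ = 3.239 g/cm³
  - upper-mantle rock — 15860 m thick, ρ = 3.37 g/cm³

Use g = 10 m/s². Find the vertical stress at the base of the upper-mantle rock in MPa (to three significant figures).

amphibolite: 3040 kg/m³ × 10 m/s² × 7500 m = 2.280×10^8 Pa = 228.0 MPa
eclogite: 3530 kg/m³ × 10 m/s² × 6480 m = 2.287×10^8 Pa = 228.7 MPa
peridotite: 3239 kg/m³ × 10 m/s² × 12100 m = 3.919×10^8 Pa = 391.9 MPa
upper-mantle rock: 3370 kg/m³ × 10 m/s² × 15860 m = 5.345×10^8 Pa = 534.5 MPa
Total = 228.0 + 228.7 + 391.9 + 534.5 = 1383.1 MPa

1380 MPa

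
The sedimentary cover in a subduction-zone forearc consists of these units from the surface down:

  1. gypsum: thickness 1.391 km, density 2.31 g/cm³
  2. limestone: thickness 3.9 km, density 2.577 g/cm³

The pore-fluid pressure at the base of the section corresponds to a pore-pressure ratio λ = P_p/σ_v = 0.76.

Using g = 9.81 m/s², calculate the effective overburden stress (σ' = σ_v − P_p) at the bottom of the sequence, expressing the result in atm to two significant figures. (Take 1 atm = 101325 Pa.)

Overburden (lithostatic) stress σ_v:
gypsum: 2310 kg/m³ × 9.81 m/s² × 1391 m = 3.152×10^7 Pa = 31.52 MPa
limestone: 2577 kg/m³ × 9.81 m/s² × 3900 m = 9.859×10^7 Pa = 98.59 MPa
Total = 31.52 + 98.59 = 130.12 MPa
Pore pressure P_p = λ·σ_v = 0.76 × 130.1 MPa = 98.89 MPa
Effective stress σ' = σ_v − P_p = 130.1 − 98.89 = 31.228 MPa = 308.19 atm

310 atm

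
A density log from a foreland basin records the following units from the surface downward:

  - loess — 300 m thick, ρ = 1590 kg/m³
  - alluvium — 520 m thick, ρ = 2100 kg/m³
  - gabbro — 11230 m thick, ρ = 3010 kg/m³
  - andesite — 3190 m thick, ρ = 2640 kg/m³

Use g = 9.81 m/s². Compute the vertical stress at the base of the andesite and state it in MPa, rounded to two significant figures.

loess: 1590 kg/m³ × 9.81 m/s² × 300 m = 4.679×10^6 Pa = 4.679 MPa
alluvium: 2100 kg/m³ × 9.81 m/s² × 520 m = 1.071×10^7 Pa = 10.71 MPa
gabbro: 3010 kg/m³ × 9.81 m/s² × 11230 m = 3.316×10^8 Pa = 331.6 MPa
andesite: 2640 kg/m³ × 9.81 m/s² × 3190 m = 8.262×10^7 Pa = 82.62 MPa
Total = 4.679 + 10.71 + 331.6 + 82.62 = 429.61 MPa

430 MPa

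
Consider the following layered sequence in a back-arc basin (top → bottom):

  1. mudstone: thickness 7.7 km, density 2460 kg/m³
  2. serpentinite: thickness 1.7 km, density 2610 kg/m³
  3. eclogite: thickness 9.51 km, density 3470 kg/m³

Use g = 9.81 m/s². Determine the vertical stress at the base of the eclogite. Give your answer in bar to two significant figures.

5500 bar

mudstone: 2460 kg/m³ × 9.81 m/s² × 7700 m = 1.858×10^8 Pa = 1858 bar
serpentinite: 2610 kg/m³ × 9.81 m/s² × 1700 m = 4.353×10^7 Pa = 435.3 bar
eclogite: 3470 kg/m³ × 9.81 m/s² × 9510 m = 3.237×10^8 Pa = 3237 bar
Total = 1858 + 435.3 + 3237 = 5530.8 bar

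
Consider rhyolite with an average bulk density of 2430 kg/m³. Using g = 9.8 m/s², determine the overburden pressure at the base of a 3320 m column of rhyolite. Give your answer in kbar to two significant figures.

rhyolite: 2430 kg/m³ × 9.8 m/s² × 3320 m = 7.906×10^7 Pa = 0.7906 kbar

0.79 kbar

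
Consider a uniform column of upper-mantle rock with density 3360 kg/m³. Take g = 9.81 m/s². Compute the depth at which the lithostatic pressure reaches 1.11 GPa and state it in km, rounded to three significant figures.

h = P/(ρg) = 1.11 GPa / (3360 kg/m³ × 9.81 m/s²) = 1.110×10^9 Pa / 32962 Pa/m = 33676 m
= 33.676 km

33.7 km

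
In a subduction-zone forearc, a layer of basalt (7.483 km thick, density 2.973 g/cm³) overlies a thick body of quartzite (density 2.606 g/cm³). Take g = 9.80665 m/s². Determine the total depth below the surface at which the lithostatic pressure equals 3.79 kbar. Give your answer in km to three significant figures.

Pressure at base of upper layers: 2973×9.80665×7483 = 2.182×10^8 Pa = 2.182 kbar
Remaining pressure to be supplied by quartzite: 3.790×10^8 − 2.182×10^8 = 1.608×10^8 Pa
Additional depth in quartzite = 1.608×10^8 Pa / (2606 kg/m³ × 9.80665 m/s²) = 6293.3 m
Total depth = 7483 m + 6293.3 m = 13776 m
= 13.776 km

13.8 km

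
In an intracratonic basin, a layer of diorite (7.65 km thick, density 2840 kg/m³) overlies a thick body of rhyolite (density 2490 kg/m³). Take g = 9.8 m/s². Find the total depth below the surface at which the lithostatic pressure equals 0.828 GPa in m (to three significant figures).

32900 m

Pressure at base of upper layers: 2840×9.8×7650 = 2.129×10^8 Pa = 0.2129 GPa
Remaining pressure to be supplied by rhyolite: 8.280×10^8 − 2.129×10^8 = 6.151×10^8 Pa
Additional depth in rhyolite = 6.151×10^8 Pa / (2490 kg/m³ × 9.8 m/s²) = 25206 m
Total depth = 7650 m + 25206 m = 32856 m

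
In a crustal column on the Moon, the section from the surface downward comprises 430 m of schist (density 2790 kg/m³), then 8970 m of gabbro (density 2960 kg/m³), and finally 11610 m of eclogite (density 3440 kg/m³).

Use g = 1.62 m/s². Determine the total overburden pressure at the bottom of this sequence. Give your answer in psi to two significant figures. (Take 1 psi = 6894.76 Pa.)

16000 psi

schist: 2790 kg/m³ × 1.62 m/s² × 430 m = 1.944×10^6 Pa = 281.9 psi
gabbro: 2960 kg/m³ × 1.62 m/s² × 8970 m = 4.301×10^7 Pa = 6239 psi
eclogite: 3440 kg/m³ × 1.62 m/s² × 11610 m = 6.470×10^7 Pa = 9384 psi
Total = 281.9 + 6239 + 9384 = 15904 psi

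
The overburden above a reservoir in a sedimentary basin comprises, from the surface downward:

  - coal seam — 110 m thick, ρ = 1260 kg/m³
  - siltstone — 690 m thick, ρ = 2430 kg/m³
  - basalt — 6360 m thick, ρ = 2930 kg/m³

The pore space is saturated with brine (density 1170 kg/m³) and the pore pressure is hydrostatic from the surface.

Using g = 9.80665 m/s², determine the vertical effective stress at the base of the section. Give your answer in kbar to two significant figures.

Overburden (lithostatic) stress σ_v:
coal seam: 1260 kg/m³ × 9.80665 m/s² × 110 m = 1.359×10^6 Pa = 1.359 MPa
siltstone: 2430 kg/m³ × 9.80665 m/s² × 690 m = 1.644×10^7 Pa = 16.44 MPa
basalt: 2930 kg/m³ × 9.80665 m/s² × 6360 m = 1.827×10^8 Pa = 182.7 MPa
Total = 1.359 + 16.44 + 182.7 = 200.55 MPa
Pore pressure P_p = 1170 kg/m³ × 9.80665 m/s² × 7160 m = 8.215×10^7 Pa = 82.15 MPa
Effective stress σ' = σ_v − P_p = 200.5 − 82.15 = 118.39 MPa = 1.1839 kbar

1.2 kbar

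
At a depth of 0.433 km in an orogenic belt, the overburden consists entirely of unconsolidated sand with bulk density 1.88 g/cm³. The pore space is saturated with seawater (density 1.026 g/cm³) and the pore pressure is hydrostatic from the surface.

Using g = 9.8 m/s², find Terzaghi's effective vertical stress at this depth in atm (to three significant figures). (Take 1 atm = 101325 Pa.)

35.8 atm

Overburden (lithostatic) stress σ_v:
unconsolidated sand: 1880 kg/m³ × 9.8 m/s² × 433 m = 7.978×10^6 Pa = 7.978 MPa
Pore pressure P_p = 1026 kg/m³ × 9.8 m/s² × 433 m = 4.354×10^6 Pa = 4.354 MPa
Effective stress σ' = σ_v − P_p = 7.978 − 4.354 = 3.6239 MPa = 35.765 atm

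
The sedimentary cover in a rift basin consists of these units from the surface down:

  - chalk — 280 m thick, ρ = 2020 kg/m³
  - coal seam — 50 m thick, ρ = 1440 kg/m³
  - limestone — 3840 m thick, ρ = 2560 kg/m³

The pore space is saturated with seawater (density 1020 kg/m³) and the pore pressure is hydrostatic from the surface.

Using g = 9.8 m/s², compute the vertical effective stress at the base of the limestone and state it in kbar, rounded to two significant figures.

Overburden (lithostatic) stress σ_v:
chalk: 2020 kg/m³ × 9.8 m/s² × 280 m = 5.543×10^6 Pa = 5.543 MPa
coal seam: 1440 kg/m³ × 9.8 m/s² × 50 m = 7.056×10^5 Pa = 0.7056 MPa
limestone: 2560 kg/m³ × 9.8 m/s² × 3840 m = 9.634×10^7 Pa = 96.34 MPa
Total = 5.543 + 0.7056 + 96.34 = 102.59 MPa
Pore pressure P_p = 1020 kg/m³ × 9.8 m/s² × 4170 m = 4.168×10^7 Pa = 41.68 MPa
Effective stress σ' = σ_v − P_p = 102.6 − 41.68 = 60.903 MPa = 0.60903 kbar

0.61 kbar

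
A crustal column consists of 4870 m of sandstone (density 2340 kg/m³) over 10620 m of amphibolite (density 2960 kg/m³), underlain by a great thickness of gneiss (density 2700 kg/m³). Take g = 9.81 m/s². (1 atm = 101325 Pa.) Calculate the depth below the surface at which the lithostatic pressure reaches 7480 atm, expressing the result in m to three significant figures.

Pressure at base of upper layers: 2340×9.81×4870 + 2960×9.81×10620 = 4.202×10^8 Pa = 4147 atm
Remaining pressure to be supplied by gneiss: 7.579×10^8 − 4.202×10^8 = 3.377×10^8 Pa
Additional depth in gneiss = 3.377×10^8 Pa / (2700 kg/m³ × 9.81 m/s²) = 12751 m
Total depth = 15490 m + 12751 m = 28241 m

28200 m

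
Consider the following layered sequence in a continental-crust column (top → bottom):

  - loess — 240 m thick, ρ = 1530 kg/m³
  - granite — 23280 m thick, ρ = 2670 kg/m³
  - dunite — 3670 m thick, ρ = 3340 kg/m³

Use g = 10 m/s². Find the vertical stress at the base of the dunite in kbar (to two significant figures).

7.5 kbar

loess: 1530 kg/m³ × 10 m/s² × 240 m = 3.672×10^6 Pa = 0.03672 kbar
granite: 2670 kg/m³ × 10 m/s² × 23280 m = 6.216×10^8 Pa = 6.216 kbar
dunite: 3340 kg/m³ × 10 m/s² × 3670 m = 1.226×10^8 Pa = 1.226 kbar
Total = 0.03672 + 6.216 + 1.226 = 7.4783 kbar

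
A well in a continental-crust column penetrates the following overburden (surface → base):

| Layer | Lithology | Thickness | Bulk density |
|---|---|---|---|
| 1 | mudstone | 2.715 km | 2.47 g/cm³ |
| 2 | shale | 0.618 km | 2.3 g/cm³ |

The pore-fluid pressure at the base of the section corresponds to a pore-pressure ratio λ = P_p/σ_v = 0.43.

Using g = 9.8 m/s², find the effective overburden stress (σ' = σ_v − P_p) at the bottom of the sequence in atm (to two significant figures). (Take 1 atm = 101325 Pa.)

450 atm

Overburden (lithostatic) stress σ_v:
mudstone: 2470 kg/m³ × 9.8 m/s² × 2715 m = 6.572×10^7 Pa = 65.72 MPa
shale: 2300 kg/m³ × 9.8 m/s² × 618 m = 1.393×10^7 Pa = 13.93 MPa
Total = 65.72 + 13.93 = 79.649 MPa
Pore pressure P_p = λ·σ_v = 0.43 × 79.65 MPa = 34.25 MPa
Effective stress σ' = σ_v − P_p = 79.65 − 34.25 = 45.400 MPa = 448.06 atm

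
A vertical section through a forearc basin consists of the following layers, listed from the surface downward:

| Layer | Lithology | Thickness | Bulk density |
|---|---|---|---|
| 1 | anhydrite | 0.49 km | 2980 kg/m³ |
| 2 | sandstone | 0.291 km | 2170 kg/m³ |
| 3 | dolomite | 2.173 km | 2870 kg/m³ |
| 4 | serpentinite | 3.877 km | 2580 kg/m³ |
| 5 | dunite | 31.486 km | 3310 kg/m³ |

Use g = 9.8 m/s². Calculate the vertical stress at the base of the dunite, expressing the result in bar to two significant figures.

anhydrite: 2980 kg/m³ × 9.8 m/s² × 490 m = 1.431×10^7 Pa = 143.1 bar
sandstone: 2170 kg/m³ × 9.8 m/s² × 291 m = 6.188×10^6 Pa = 61.88 bar
dolomite: 2870 kg/m³ × 9.8 m/s² × 2173 m = 6.112×10^7 Pa = 611.2 bar
serpentinite: 2580 kg/m³ × 9.8 m/s² × 3877 m = 9.803×10^7 Pa = 980.3 bar
dunite: 3310 kg/m³ × 9.8 m/s² × 31486 m = 1.021×10^9 Pa = 10213 bar
Total = 143.1 + 61.88 + 611.2 + 980.3 + 10213 = 12010 bar

12000 bar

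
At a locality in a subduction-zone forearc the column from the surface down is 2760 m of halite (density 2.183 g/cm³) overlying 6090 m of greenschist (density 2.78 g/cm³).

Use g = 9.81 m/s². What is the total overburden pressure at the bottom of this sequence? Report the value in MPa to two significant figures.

230 MPa

halite: 2183 kg/m³ × 9.81 m/s² × 2760 m = 5.911×10^7 Pa = 59.11 MPa
greenschist: 2780 kg/m³ × 9.81 m/s² × 6090 m = 1.661×10^8 Pa = 166.1 MPa
Total = 59.11 + 166.1 = 225.19 MPa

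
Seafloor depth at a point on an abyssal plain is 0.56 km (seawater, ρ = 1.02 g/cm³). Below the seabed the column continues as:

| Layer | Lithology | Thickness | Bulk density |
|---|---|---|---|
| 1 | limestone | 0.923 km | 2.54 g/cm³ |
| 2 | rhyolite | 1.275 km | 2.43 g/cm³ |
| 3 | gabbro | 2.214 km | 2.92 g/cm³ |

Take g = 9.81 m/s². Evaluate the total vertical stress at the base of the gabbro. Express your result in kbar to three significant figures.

seawater: 1020 kg/m³ × 9.81 m/s² × 560 m = 5.603×10^6 Pa = 0.05603 kbar
limestone: 2540 kg/m³ × 9.81 m/s² × 923 m = 2.300×10^7 Pa = 0.2300 kbar
rhyolite: 2430 kg/m³ × 9.81 m/s² × 1275 m = 3.039×10^7 Pa = 0.3039 kbar
gabbro: 2920 kg/m³ × 9.81 m/s² × 2214 m = 6.342×10^7 Pa = 0.6342 kbar
Total = 0.05603 + 0.2300 + 0.3039 + 0.6342 = 1.2242 kbar

1.22 kbar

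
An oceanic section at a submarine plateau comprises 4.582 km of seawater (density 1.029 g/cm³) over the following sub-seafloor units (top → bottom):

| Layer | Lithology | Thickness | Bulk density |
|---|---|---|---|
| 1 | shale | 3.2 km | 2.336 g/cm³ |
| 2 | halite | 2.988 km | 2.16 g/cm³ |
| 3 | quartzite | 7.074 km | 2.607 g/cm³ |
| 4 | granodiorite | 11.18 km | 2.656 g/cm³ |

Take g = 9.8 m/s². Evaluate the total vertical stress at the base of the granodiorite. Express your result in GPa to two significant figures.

seawater: 1029 kg/m³ × 9.8 m/s² × 4582 m = 4.621×10^7 Pa = 0.04621 GPa
shale: 2336 kg/m³ × 9.8 m/s² × 3200 m = 7.326×10^7 Pa = 0.07326 GPa
halite: 2160 kg/m³ × 9.8 m/s² × 2988 m = 6.325×10^7 Pa = 0.06325 GPa
quartzite: 2607 kg/m³ × 9.8 m/s² × 7074 m = 1.807×10^8 Pa = 0.1807 GPa
granodiorite: 2656 kg/m³ × 9.8 m/s² × 11180 m = 2.910×10^8 Pa = 0.2910 GPa
Total = 0.04621 + 0.07326 + 0.06325 + 0.1807 + 0.2910 = 0.65445 GPa

0.65 GPa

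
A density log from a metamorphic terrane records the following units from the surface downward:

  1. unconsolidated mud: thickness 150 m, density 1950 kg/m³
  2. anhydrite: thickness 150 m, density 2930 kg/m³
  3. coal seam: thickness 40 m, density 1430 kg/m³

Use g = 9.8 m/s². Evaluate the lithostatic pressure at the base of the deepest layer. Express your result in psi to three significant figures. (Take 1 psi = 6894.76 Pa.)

1120 psi

unconsolidated mud: 1950 kg/m³ × 9.8 m/s² × 150 m = 2.866×10^6 Pa = 415.8 psi
anhydrite: 2930 kg/m³ × 9.8 m/s² × 150 m = 4.307×10^6 Pa = 624.7 psi
coal seam: 1430 kg/m³ × 9.8 m/s² × 40 m = 5.606×10^5 Pa = 81.30 psi
Total = 415.8 + 624.7 + 81.30 = 1121.7 psi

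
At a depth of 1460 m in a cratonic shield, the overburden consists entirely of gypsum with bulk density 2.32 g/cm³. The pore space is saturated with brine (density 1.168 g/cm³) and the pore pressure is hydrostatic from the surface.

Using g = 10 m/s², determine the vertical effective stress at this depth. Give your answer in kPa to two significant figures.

Overburden (lithostatic) stress σ_v:
gypsum: 2320 kg/m³ × 10 m/s² × 1460 m = 3.387×10^7 Pa = 33.87 MPa
Pore pressure P_p = 1168 kg/m³ × 10 m/s² × 1460 m = 1.705×10^7 Pa = 17.05 MPa
Effective stress σ' = σ_v − P_p = 33.87 − 17.05 = 16.819 MPa = 16819 kPa

17000 kPa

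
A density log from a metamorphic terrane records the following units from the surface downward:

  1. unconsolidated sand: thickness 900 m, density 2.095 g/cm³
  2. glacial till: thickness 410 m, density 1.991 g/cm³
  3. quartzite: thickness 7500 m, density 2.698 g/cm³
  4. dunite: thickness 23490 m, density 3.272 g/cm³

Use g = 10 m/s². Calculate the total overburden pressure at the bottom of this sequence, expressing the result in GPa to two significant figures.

1.0 GPa

unconsolidated sand: 2095 kg/m³ × 10 m/s² × 900 m = 1.885×10^7 Pa = 0.01886 GPa
glacial till: 1991 kg/m³ × 10 m/s² × 410 m = 8.163×10^6 Pa = 8.163×10^-3 GPa
quartzite: 2698 kg/m³ × 10 m/s² × 7500 m = 2.023×10^8 Pa = 0.2024 GPa
dunite: 3272 kg/m³ × 10 m/s² × 23490 m = 7.686×10^8 Pa = 0.7686 GPa
Total = 0.01886 + 8.163×10^-3 + 0.2024 + 0.7686 = 0.99796 GPa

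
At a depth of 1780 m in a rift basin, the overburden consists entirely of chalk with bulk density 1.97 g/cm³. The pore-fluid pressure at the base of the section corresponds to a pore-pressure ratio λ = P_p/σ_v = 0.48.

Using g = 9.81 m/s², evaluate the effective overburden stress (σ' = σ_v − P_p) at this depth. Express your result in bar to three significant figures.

179 bar

Overburden (lithostatic) stress σ_v:
chalk: 1970 kg/m³ × 9.81 m/s² × 1780 m = 3.440×10^7 Pa = 34.40 MPa
Pore pressure P_p = λ·σ_v = 0.48 × 34.40 MPa = 16.51 MPa
Effective stress σ' = σ_v − P_p = 34.40 − 16.51 = 17.888 MPa = 178.88 bar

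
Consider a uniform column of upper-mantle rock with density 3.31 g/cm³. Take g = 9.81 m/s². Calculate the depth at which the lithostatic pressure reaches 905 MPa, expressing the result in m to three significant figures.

27900 m

h = P/(ρg) = 905 MPa / (3310 kg/m³ × 9.81 m/s²) = 9.050×10^8 Pa / 32471 Pa/m = 27871 m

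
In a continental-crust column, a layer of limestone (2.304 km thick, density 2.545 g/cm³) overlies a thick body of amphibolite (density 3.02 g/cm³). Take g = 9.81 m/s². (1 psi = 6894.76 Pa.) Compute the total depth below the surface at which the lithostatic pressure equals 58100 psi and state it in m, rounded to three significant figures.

Pressure at base of upper layers: 2545×9.81×2304 = 5.752×10^7 Pa = 8343 psi
Remaining pressure to be supplied by amphibolite: 4.006×10^8 − 5.752×10^7 = 3.431×10^8 Pa
Additional depth in amphibolite = 3.431×10^8 Pa / (3020 kg/m³ × 9.81 m/s²) = 11580 m
Total depth = 2304 m + 11580 m = 13884 m

13900 m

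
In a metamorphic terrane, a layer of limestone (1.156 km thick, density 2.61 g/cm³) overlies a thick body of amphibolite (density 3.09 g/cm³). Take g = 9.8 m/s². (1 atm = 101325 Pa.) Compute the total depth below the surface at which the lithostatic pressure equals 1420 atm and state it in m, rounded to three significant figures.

Pressure at base of upper layers: 2610×9.8×1156 = 2.957×10^7 Pa = 291.8 atm
Remaining pressure to be supplied by amphibolite: 1.439×10^8 − 2.957×10^7 = 1.143×10^8 Pa
Additional depth in amphibolite = 1.143×10^8 Pa / (3090 kg/m³ × 9.8 m/s²) = 3775.0 m
Total depth = 1156 m + 3775.0 m = 4931.0 m

4930 m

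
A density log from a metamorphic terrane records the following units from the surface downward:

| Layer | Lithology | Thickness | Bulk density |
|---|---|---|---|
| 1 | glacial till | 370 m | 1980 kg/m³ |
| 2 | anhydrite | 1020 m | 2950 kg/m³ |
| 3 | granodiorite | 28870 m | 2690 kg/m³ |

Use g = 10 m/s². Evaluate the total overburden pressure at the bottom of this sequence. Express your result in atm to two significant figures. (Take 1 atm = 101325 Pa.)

8000 atm

glacial till: 1980 kg/m³ × 10 m/s² × 370 m = 7.326×10^6 Pa = 72.30 atm
anhydrite: 2950 kg/m³ × 10 m/s² × 1020 m = 3.009×10^7 Pa = 297.0 atm
granodiorite: 2690 kg/m³ × 10 m/s² × 28870 m = 7.766×10^8 Pa = 7664 atm
Total = 72.30 + 297.0 + 7664 = 8033.7 atm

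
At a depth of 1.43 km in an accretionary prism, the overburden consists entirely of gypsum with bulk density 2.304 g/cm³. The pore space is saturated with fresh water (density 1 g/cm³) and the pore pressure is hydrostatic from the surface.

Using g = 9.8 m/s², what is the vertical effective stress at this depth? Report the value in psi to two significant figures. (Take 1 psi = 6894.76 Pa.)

2700 psi

Overburden (lithostatic) stress σ_v:
gypsum: 2304 kg/m³ × 9.8 m/s² × 1430 m = 3.229×10^7 Pa = 32.29 MPa
Pore pressure P_p = 1000 kg/m³ × 9.8 m/s² × 1430 m = 1.401×10^7 Pa = 14.01 MPa
Effective stress σ' = σ_v − P_p = 32.29 − 14.01 = 18.274 MPa = 2650.5 psi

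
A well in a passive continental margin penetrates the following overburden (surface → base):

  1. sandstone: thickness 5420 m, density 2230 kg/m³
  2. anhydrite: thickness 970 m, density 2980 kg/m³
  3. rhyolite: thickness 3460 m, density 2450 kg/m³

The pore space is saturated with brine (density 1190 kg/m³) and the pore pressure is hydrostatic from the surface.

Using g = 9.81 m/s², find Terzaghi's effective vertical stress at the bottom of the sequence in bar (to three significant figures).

Overburden (lithostatic) stress σ_v:
sandstone: 2230 kg/m³ × 9.81 m/s² × 5420 m = 1.186×10^8 Pa = 118.6 MPa
anhydrite: 2980 kg/m³ × 9.81 m/s² × 970 m = 2.836×10^7 Pa = 28.36 MPa
rhyolite: 2450 kg/m³ × 9.81 m/s² × 3460 m = 8.316×10^7 Pa = 83.16 MPa
Total = 118.6 + 28.36 + 83.16 = 230.09 MPa
Pore pressure P_p = 1190 kg/m³ × 9.81 m/s² × 9850 m = 1.150×10^8 Pa = 115.0 MPa
Effective stress σ' = σ_v − P_p = 230.1 − 115.0 = 115.10 MPa = 1151.0 bar

1150 bar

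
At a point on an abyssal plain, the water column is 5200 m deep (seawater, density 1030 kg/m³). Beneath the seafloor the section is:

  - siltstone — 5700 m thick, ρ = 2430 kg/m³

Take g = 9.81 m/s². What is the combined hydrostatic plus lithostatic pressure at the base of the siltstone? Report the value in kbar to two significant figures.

1.9 kbar

seawater: 1030 kg/m³ × 9.81 m/s² × 5200 m = 5.254×10^7 Pa = 0.5254 kbar
siltstone: 2430 kg/m³ × 9.81 m/s² × 5700 m = 1.359×10^8 Pa = 1.359 kbar
Total = 0.5254 + 1.359 = 1.8842 kbar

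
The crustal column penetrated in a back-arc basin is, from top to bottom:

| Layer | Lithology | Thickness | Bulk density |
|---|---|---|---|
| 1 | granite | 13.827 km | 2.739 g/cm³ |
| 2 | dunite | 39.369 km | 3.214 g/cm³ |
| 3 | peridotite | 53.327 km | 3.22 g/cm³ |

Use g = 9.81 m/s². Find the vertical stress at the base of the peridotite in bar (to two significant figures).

33000 bar

granite: 2739 kg/m³ × 9.81 m/s² × 13827 m = 3.715×10^8 Pa = 3715 bar
dunite: 3214 kg/m³ × 9.81 m/s² × 39369 m = 1.241×10^9 Pa = 12413 bar
peridotite: 3220 kg/m³ × 9.81 m/s² × 53327 m = 1.685×10^9 Pa = 16845 bar
Total = 3715 + 12413 + 16845 = 32973 bar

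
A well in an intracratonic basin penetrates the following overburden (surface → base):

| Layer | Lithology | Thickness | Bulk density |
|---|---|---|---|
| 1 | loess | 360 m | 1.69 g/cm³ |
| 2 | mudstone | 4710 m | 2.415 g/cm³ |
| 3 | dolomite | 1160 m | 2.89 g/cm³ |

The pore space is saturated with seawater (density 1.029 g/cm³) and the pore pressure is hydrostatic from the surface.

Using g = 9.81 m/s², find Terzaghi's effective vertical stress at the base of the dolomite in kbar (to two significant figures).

0.88 kbar

Overburden (lithostatic) stress σ_v:
loess: 1690 kg/m³ × 9.81 m/s² × 360 m = 5.968×10^6 Pa = 5.968 MPa
mudstone: 2415 kg/m³ × 9.81 m/s² × 4710 m = 1.116×10^8 Pa = 111.6 MPa
dolomite: 2890 kg/m³ × 9.81 m/s² × 1160 m = 3.289×10^7 Pa = 32.89 MPa
Total = 5.968 + 111.6 + 32.89 = 150.44 MPa
Pore pressure P_p = 1029 kg/m³ × 9.81 m/s² × 6230 m = 6.289×10^7 Pa = 62.89 MPa
Effective stress σ' = σ_v − P_p = 150.4 − 62.89 = 87.552 MPa = 0.87552 kbar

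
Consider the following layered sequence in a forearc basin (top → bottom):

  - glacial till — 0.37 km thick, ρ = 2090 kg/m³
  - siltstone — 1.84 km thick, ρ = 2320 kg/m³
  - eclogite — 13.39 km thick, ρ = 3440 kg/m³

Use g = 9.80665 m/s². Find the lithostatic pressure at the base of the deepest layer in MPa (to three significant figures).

501 MPa

glacial till: 2090 kg/m³ × 9.80665 m/s² × 370 m = 7.583×10^6 Pa = 7.583 MPa
siltstone: 2320 kg/m³ × 9.80665 m/s² × 1840 m = 4.186×10^7 Pa = 41.86 MPa
eclogite: 3440 kg/m³ × 9.80665 m/s² × 13390 m = 4.517×10^8 Pa = 451.7 MPa
Total = 7.583 + 41.86 + 451.7 = 501.16 MPa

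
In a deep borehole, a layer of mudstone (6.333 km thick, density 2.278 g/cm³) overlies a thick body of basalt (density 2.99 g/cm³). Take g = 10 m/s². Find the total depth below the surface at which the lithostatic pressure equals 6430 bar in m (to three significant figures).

Pressure at base of upper layers: 2278×10×6333 = 1.443×10^8 Pa = 1443 bar
Remaining pressure to be supplied by basalt: 6.430×10^8 − 1.443×10^8 = 4.987×10^8 Pa
Additional depth in basalt = 4.987×10^8 Pa / (2990 kg/m³ × 10 m/s²) = 16680 m
Total depth = 6333 m + 16680 m = 23013 m

23000 m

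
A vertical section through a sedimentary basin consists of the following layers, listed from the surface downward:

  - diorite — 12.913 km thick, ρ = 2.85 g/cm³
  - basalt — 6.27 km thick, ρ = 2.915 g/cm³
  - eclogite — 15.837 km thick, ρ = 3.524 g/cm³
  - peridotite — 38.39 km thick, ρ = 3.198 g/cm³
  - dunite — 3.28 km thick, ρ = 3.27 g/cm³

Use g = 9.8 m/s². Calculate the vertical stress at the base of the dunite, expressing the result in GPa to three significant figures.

2.39 GPa

diorite: 2850 kg/m³ × 9.8 m/s² × 12913 m = 3.607×10^8 Pa = 0.3607 GPa
basalt: 2915 kg/m³ × 9.8 m/s² × 6270 m = 1.791×10^8 Pa = 0.1791 GPa
eclogite: 3524 kg/m³ × 9.8 m/s² × 15837 m = 5.469×10^8 Pa = 0.5469 GPa
peridotite: 3198 kg/m³ × 9.8 m/s² × 38390 m = 1.203×10^9 Pa = 1.203 GPa
dunite: 3270 kg/m³ × 9.8 m/s² × 3280 m = 1.051×10^8 Pa = 0.1051 GPa
Total = 0.3607 + 0.1791 + 0.5469 + 1.203 + 0.1051 = 2.3950 GPa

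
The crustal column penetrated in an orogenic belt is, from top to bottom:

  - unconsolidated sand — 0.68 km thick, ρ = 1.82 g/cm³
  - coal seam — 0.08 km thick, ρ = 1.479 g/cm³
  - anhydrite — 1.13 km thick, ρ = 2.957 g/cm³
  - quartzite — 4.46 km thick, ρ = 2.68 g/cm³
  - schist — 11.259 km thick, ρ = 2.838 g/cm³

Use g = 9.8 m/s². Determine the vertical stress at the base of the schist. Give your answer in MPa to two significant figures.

480 MPa

unconsolidated sand: 1820 kg/m³ × 9.8 m/s² × 680 m = 1.213×10^7 Pa = 12.13 MPa
coal seam: 1479 kg/m³ × 9.8 m/s² × 80 m = 1.160×10^6 Pa = 1.160 MPa
anhydrite: 2957 kg/m³ × 9.8 m/s² × 1130 m = 3.275×10^7 Pa = 32.75 MPa
quartzite: 2680 kg/m³ × 9.8 m/s² × 4460 m = 1.171×10^8 Pa = 117.1 MPa
schist: 2838 kg/m³ × 9.8 m/s² × 11259 m = 3.131×10^8 Pa = 313.1 MPa
Total = 12.13 + 1.160 + 32.75 + 117.1 + 313.1 = 476.31 MPa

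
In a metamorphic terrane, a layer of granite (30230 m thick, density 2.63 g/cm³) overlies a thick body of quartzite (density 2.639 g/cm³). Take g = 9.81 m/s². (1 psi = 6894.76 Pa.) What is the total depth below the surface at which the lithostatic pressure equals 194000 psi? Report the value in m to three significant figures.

Pressure at base of upper layers: 2630×9.81×30230 = 7.799×10^8 Pa = 1.131×10^5 psi
Remaining pressure to be supplied by quartzite: 1.338×10^9 − 7.799×10^8 = 5.576×10^8 Pa
Additional depth in quartzite = 5.576×10^8 Pa / (2639 kg/m³ × 9.81 m/s²) = 21540 m
Total depth = 30230 m + 21540 m = 51770 m

51800 m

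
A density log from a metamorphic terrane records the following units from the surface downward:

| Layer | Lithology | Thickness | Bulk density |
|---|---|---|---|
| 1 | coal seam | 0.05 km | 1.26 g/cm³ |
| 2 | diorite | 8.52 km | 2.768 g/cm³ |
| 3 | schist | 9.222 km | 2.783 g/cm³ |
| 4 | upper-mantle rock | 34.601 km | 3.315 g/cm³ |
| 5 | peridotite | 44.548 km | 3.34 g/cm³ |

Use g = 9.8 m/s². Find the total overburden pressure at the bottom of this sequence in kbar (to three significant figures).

30.7 kbar

coal seam: 1260 kg/m³ × 9.8 m/s² × 50 m = 6.174×10^5 Pa = 6.174×10^-3 kbar
diorite: 2768 kg/m³ × 9.8 m/s² × 8520 m = 2.311×10^8 Pa = 2.311 kbar
schist: 2783 kg/m³ × 9.8 m/s² × 9222 m = 2.515×10^8 Pa = 2.515 kbar
upper-mantle rock: 3315 kg/m³ × 9.8 m/s² × 34601 m = 1.124×10^9 Pa = 11.24 kbar
peridotite: 3340 kg/m³ × 9.8 m/s² × 44548 m = 1.458×10^9 Pa = 14.58 kbar
Total = 6.174×10^-3 + 2.311 + 2.515 + 11.24 + 14.58 = 30.655 kbar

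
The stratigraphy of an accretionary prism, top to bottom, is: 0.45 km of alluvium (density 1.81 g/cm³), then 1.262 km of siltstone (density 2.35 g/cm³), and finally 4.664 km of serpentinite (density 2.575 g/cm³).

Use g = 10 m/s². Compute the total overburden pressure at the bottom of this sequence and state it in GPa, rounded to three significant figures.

alluvium: 1810 kg/m³ × 10 m/s² × 450 m = 8.145×10^6 Pa = 8.145×10^-3 GPa
siltstone: 2350 kg/m³ × 10 m/s² × 1262 m = 2.966×10^7 Pa = 0.02966 GPa
serpentinite: 2575 kg/m³ × 10 m/s² × 4664 m = 1.201×10^8 Pa = 0.1201 GPa
Total = 8.145×10^-3 + 0.02966 + 0.1201 = 0.15790 GPa

0.158 GPa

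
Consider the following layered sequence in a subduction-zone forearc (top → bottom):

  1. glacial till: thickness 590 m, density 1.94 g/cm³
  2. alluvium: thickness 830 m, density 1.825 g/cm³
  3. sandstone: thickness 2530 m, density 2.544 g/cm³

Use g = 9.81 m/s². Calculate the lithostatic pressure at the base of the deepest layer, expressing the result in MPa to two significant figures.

glacial till: 1940 kg/m³ × 9.81 m/s² × 590 m = 1.123×10^7 Pa = 11.23 MPa
alluvium: 1825 kg/m³ × 9.81 m/s² × 830 m = 1.486×10^7 Pa = 14.86 MPa
sandstone: 2544 kg/m³ × 9.81 m/s² × 2530 m = 6.314×10^7 Pa = 63.14 MPa
Total = 11.23 + 14.86 + 63.14 = 89.229 MPa

89 MPa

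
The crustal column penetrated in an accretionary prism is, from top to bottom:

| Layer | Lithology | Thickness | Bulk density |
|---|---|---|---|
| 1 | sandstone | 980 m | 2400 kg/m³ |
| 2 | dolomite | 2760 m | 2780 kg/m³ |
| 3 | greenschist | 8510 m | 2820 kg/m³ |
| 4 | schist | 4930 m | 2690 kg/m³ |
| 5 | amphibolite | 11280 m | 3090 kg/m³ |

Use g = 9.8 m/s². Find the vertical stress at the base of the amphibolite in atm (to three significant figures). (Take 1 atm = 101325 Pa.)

sandstone: 2400 kg/m³ × 9.8 m/s² × 980 m = 2.305×10^7 Pa = 227.5 atm
dolomite: 2780 kg/m³ × 9.8 m/s² × 2760 m = 7.519×10^7 Pa = 742.1 atm
greenschist: 2820 kg/m³ × 9.8 m/s² × 8510 m = 2.352×10^8 Pa = 2321 atm
schist: 2690 kg/m³ × 9.8 m/s² × 4930 m = 1.300×10^8 Pa = 1283 atm
amphibolite: 3090 kg/m³ × 9.8 m/s² × 11280 m = 3.416×10^8 Pa = 3371 atm
Total = 227.5 + 742.1 + 2321 + 1283 + 3371 = 7944.4 atm

7940 atm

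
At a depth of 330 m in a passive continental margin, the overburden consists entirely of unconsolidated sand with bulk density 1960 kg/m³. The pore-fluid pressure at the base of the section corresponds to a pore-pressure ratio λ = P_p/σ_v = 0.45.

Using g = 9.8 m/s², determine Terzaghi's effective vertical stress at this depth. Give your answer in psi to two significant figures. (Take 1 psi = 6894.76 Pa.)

Overburden (lithostatic) stress σ_v:
unconsolidated sand: 1960 kg/m³ × 9.8 m/s² × 330 m = 6.339×10^6 Pa = 6.339 MPa
Pore pressure P_p = λ·σ_v = 0.45 × 6.339 MPa = 2.852 MPa
Effective stress σ' = σ_v − P_p = 6.339 − 2.852 = 3.4863 MPa = 505.64 psi

510 psi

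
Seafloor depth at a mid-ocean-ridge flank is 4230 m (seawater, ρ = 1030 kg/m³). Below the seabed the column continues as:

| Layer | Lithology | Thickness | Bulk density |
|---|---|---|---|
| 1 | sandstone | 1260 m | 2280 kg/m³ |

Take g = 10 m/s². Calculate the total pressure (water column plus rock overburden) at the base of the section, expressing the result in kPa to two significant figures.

72000 kPa

seawater: 1030 kg/m³ × 10 m/s² × 4230 m = 4.357×10^7 Pa = 43569 kPa
sandstone: 2280 kg/m³ × 10 m/s² × 1260 m = 2.873×10^7 Pa = 28728 kPa
Total = 43569 + 28728 = 72297 kPa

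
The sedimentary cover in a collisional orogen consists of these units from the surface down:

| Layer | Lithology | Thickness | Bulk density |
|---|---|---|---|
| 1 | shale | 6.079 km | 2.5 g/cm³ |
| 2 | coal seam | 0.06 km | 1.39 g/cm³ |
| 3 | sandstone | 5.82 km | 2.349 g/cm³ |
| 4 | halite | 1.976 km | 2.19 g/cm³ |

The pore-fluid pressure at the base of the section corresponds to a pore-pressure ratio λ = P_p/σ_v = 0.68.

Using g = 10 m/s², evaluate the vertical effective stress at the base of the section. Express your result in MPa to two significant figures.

Overburden (lithostatic) stress σ_v:
shale: 2500 kg/m³ × 10 m/s² × 6079 m = 1.520×10^8 Pa = 152.0 MPa
coal seam: 1390 kg/m³ × 10 m/s² × 60 m = 8.340×10^5 Pa = 0.8340 MPa
sandstone: 2349 kg/m³ × 10 m/s² × 5820 m = 1.367×10^8 Pa = 136.7 MPa
halite: 2190 kg/m³ × 10 m/s² × 1976 m = 4.327×10^7 Pa = 43.27 MPa
Total = 152.0 + 0.8340 + 136.7 + 43.27 = 332.80 MPa
Pore pressure P_p = λ·σ_v = 0.68 × 332.8 MPa = 226.3 MPa
Effective stress σ' = σ_v − P_p = 332.8 − 226.3 = 106.49 MPa

110 MPa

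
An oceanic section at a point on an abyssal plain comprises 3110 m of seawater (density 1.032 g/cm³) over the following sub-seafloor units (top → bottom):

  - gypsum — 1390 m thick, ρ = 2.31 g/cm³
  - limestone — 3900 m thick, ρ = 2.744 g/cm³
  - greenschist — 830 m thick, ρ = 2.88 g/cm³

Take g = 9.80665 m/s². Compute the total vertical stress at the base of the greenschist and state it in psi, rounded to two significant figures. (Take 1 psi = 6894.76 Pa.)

28000 psi

seawater: 1032 kg/m³ × 9.80665 m/s² × 3110 m = 3.147×10^7 Pa = 4565 psi
gypsum: 2310 kg/m³ × 9.80665 m/s² × 1390 m = 3.149×10^7 Pa = 4567 psi
limestone: 2744 kg/m³ × 9.80665 m/s² × 3900 m = 1.049×10^8 Pa = 15221 psi
greenschist: 2880 kg/m³ × 9.80665 m/s² × 830 m = 2.344×10^7 Pa = 3400 psi
Total = 4565 + 4567 + 15221 + 3400 = 27753 psi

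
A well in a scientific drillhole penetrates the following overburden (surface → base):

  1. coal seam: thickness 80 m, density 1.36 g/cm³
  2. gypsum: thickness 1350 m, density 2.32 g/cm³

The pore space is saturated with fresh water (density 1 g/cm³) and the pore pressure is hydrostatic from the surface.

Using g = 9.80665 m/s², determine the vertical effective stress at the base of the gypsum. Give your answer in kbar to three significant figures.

Overburden (lithostatic) stress σ_v:
coal seam: 1360 kg/m³ × 9.80665 m/s² × 80 m = 1.067×10^6 Pa = 1.067 MPa
gypsum: 2320 kg/m³ × 9.80665 m/s² × 1350 m = 3.071×10^7 Pa = 30.71 MPa
Total = 1.067 + 30.71 = 31.781 MPa
Pore pressure P_p = 1000 kg/m³ × 9.80665 m/s² × 1430 m = 1.402×10^7 Pa = 14.02 MPa
Effective stress σ' = σ_v − P_p = 31.78 − 14.02 = 17.758 MPa = 0.17758 kbar

0.178 kbar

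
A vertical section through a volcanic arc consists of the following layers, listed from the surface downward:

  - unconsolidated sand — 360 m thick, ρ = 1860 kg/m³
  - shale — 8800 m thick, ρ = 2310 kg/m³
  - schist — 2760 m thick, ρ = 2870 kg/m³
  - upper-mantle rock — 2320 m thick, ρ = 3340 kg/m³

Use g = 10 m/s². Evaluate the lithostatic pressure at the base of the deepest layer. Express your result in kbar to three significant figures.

unconsolidated sand: 1860 kg/m³ × 10 m/s² × 360 m = 6.696×10^6 Pa = 0.06696 kbar
shale: 2310 kg/m³ × 10 m/s² × 8800 m = 2.033×10^8 Pa = 2.033 kbar
schist: 2870 kg/m³ × 10 m/s² × 2760 m = 7.921×10^7 Pa = 0.7921 kbar
upper-mantle rock: 3340 kg/m³ × 10 m/s² × 2320 m = 7.749×10^7 Pa = 0.7749 kbar
Total = 0.06696 + 2.033 + 0.7921 + 0.7749 = 3.6668 kbar

3.67 kbar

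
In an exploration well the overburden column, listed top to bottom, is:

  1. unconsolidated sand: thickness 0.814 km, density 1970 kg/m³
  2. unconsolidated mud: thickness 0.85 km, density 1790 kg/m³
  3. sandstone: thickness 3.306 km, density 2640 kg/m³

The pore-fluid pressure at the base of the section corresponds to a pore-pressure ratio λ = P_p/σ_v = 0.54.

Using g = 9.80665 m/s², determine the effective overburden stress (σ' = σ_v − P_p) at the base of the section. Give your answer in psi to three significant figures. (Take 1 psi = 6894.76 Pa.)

7760 psi

Overburden (lithostatic) stress σ_v:
unconsolidated sand: 1970 kg/m³ × 9.80665 m/s² × 814 m = 1.573×10^7 Pa = 15.73 MPa
unconsolidated mud: 1790 kg/m³ × 9.80665 m/s² × 850 m = 1.492×10^7 Pa = 14.92 MPa
sandstone: 2640 kg/m³ × 9.80665 m/s² × 3306 m = 8.559×10^7 Pa = 85.59 MPa
Total = 15.73 + 14.92 + 85.59 = 116.24 MPa
Pore pressure P_p = λ·σ_v = 0.54 × 116.2 MPa = 62.77 MPa
Effective stress σ' = σ_v − P_p = 116.2 − 62.77 = 53.469 MPa = 7755.1 psi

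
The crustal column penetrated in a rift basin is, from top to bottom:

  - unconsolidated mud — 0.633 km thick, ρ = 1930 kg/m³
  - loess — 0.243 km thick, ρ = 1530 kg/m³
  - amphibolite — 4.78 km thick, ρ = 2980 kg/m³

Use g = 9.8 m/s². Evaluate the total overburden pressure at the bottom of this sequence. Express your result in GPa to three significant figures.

unconsolidated mud: 1930 kg/m³ × 9.8 m/s² × 633 m = 1.197×10^7 Pa = 0.01197 GPa
loess: 1530 kg/m³ × 9.8 m/s² × 243 m = 3.644×10^6 Pa = 3.644×10^-3 GPa
amphibolite: 2980 kg/m³ × 9.8 m/s² × 4780 m = 1.396×10^8 Pa = 0.1396 GPa
Total = 0.01197 + 3.644×10^-3 + 0.1396 = 0.15521 GPa

0.155 GPa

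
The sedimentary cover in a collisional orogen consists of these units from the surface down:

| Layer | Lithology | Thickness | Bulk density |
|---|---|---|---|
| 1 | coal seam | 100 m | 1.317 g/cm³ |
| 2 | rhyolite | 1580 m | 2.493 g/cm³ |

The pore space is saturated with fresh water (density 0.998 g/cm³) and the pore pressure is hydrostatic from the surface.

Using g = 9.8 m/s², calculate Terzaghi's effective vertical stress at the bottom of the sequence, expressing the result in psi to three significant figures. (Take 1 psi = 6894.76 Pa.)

Overburden (lithostatic) stress σ_v:
coal seam: 1317 kg/m³ × 9.8 m/s² × 100 m = 1.291×10^6 Pa = 1.291 MPa
rhyolite: 2493 kg/m³ × 9.8 m/s² × 1580 m = 3.860×10^7 Pa = 38.60 MPa
Total = 1.291 + 38.60 = 39.892 MPa
Pore pressure P_p = 998 kg/m³ × 9.8 m/s² × 1680 m = 1.643×10^7 Pa = 16.43 MPa
Effective stress σ' = σ_v − P_p = 39.89 − 16.43 = 23.461 MPa = 3402.8 psi

3400 psi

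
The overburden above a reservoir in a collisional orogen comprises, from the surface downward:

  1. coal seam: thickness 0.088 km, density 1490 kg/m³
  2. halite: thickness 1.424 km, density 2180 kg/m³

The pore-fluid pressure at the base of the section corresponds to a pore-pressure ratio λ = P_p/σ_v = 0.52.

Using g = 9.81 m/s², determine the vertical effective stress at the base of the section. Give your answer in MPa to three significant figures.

Overburden (lithostatic) stress σ_v:
coal seam: 1490 kg/m³ × 9.81 m/s² × 88 m = 1.286×10^6 Pa = 1.286 MPa
halite: 2180 kg/m³ × 9.81 m/s² × 1424 m = 3.045×10^7 Pa = 30.45 MPa
Total = 1.286 + 30.45 = 31.740 MPa
Pore pressure P_p = λ·σ_v = 0.52 × 31.74 MPa = 16.50 MPa
Effective stress σ' = σ_v − P_p = 31.74 − 16.50 = 15.235 MPa

15.2 MPa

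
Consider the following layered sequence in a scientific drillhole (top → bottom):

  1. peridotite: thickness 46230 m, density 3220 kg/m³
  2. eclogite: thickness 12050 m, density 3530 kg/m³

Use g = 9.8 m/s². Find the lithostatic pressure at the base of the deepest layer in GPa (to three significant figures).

peridotite: 3220 kg/m³ × 9.8 m/s² × 46230 m = 1.459×10^9 Pa = 1.459 GPa
eclogite: 3530 kg/m³ × 9.8 m/s² × 12050 m = 4.169×10^8 Pa = 0.4169 GPa
Total = 1.459 + 0.4169 = 1.8757 GPa

1.88 GPa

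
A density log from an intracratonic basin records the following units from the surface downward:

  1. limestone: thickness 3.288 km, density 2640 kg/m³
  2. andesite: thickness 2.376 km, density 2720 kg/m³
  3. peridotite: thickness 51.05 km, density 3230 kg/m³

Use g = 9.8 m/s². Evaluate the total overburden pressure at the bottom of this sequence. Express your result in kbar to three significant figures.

limestone: 2640 kg/m³ × 9.8 m/s² × 3288 m = 8.507×10^7 Pa = 0.8507 kbar
andesite: 2720 kg/m³ × 9.8 m/s² × 2376 m = 6.333×10^7 Pa = 0.6333 kbar
peridotite: 3230 kg/m³ × 9.8 m/s² × 51050 m = 1.616×10^9 Pa = 16.16 kbar
Total = 0.8507 + 0.6333 + 16.16 = 17.643 kbar

17.6 kbar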